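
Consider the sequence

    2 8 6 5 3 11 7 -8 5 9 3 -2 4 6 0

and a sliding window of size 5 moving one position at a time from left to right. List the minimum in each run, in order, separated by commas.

2, 3, 3, -8, -8, -8, -8, -8, -2, -2, -2

Sliding a size-5 window across the 15 values:
(2, 8, 6, 5, 3) → min 2
(8, 6, 5, 3, 11) → min 3
(6, 5, 3, 11, 7) → min 3
(5, 3, 11, 7, -8) → min -8
(3, 11, 7, -8, 5) → min -8
(11, 7, -8, 5, 9) → min -8
(7, -8, 5, 9, 3) → min -8
(-8, 5, 9, 3, -2) → min -8
(5, 9, 3, -2, 4) → min -2
(9, 3, -2, 4, 6) → min -2
(3, -2, 4, 6, 0) → min -2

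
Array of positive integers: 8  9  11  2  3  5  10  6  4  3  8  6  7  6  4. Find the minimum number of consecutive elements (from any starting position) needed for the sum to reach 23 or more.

Extend right; whenever the sum reaches 23, record the length and shrink from the left:
add 8: running sum 8 < 23
add 9: running sum 17 < 23
end 2: [8, 9, 11] sum 28, len 3
end 3: [8, 9, 11, 2] sum 30, len 4
end 4: [9, 11, 2, 3] sum 25, len 4
end 5: [9, 11, 2, 3, 5] sum 30, len 5
end 6: [11, 2, 3, 5, 10] sum 31, len 5
end 7: [3, 5, 10, 6] sum 24, len 4
end 8: [5, 10, 6, 4] sum 25, len 4
end 9: [10, 6, 4, 3] sum 23, len 4
end 10: [10, 6, 4, 3, 8] sum 31, len 5
end 11: [6, 4, 3, 8, 6] sum 27, len 5
end 12: [3, 8, 6, 7] sum 24, len 4
end 13: [8, 6, 7, 6] sum 27, len 4
end 14: [6, 7, 6, 4] sum 23, len 4
Shortest qualifying length: 3.

3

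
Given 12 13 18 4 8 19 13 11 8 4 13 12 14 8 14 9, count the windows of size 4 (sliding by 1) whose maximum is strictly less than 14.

3

(12, 13, 18, 4) → max 18
(13, 18, 4, 8) → max 18
(18, 4, 8, 19) → max 19
(4, 8, 19, 13) → max 19
(8, 19, 13, 11) → max 19
(19, 13, 11, 8) → max 19
(13, 11, 8, 4) → max 13  < 14 ✓
(11, 8, 4, 13) → max 13  < 14 ✓
(8, 4, 13, 12) → max 13  < 14 ✓
(4, 13, 12, 14) → max 14
(13, 12, 14, 8) → max 14
(12, 14, 8, 14) → max 14
(14, 8, 14, 9) → max 14
3 windows satisfy the condition.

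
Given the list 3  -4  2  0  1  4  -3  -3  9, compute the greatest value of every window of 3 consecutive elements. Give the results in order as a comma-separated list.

(3, -4, 2) → max 3
(-4, 2, 0) → max 2
(2, 0, 1) → max 2
(0, 1, 4) → max 4
(1, 4, -3) → max 4
(4, -3, -3) → max 4
(-3, -3, 9) → max 9

3, 2, 2, 4, 4, 4, 9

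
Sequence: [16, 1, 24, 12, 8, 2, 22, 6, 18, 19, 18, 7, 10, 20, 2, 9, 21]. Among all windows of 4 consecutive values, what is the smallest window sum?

[16, 1, 24, 12] → sum 53
[1, 24, 12, 8] → sum 45
[24, 12, 8, 2] → sum 46
[12, 8, 2, 22] → sum 44
[8, 2, 22, 6] → sum 38
[2, 22, 6, 18] → sum 48
[22, 6, 18, 19] → sum 65
[6, 18, 19, 18] → sum 61
[18, 19, 18, 7] → sum 62
[19, 18, 7, 10] → sum 54
[18, 7, 10, 20] → sum 55
[7, 10, 20, 2] → sum 39
[10, 20, 2, 9] → sum 41
[20, 2, 9, 21] → sum 52
Smallest of these is 38.

38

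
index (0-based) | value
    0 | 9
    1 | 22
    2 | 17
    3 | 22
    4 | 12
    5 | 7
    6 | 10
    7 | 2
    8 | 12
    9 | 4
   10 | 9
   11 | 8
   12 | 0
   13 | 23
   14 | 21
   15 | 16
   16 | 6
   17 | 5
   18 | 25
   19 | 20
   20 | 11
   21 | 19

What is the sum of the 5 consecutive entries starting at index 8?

Elements at indices 8..12: 12, 4, 9, 8, 0
sum(12, 4, 9, 8, 0) = 33

33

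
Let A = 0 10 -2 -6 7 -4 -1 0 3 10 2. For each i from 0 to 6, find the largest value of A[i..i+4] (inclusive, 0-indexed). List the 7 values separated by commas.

Sliding a size-5 window across the 11 values:
0 10 -2 -6 7 → max 10
10 -2 -6 7 -4 → max 10
-2 -6 7 -4 -1 → max 7
-6 7 -4 -1 0 → max 7
7 -4 -1 0 3 → max 7
-4 -1 0 3 10 → max 10
-1 0 3 10 2 → max 10

10, 10, 7, 7, 7, 10, 10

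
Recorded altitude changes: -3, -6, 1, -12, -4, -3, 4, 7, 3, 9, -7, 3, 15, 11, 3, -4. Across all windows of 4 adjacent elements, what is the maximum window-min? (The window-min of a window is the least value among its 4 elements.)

3

Window mins for each of the 13 positions:
[-3, -6, 1, -12] → min -12
[-6, 1, -12, -4] → min -12
[1, -12, -4, -3] → min -12
[-12, -4, -3, 4] → min -12
[-4, -3, 4, 7] → min -4
[-3, 4, 7, 3] → min -3
[4, 7, 3, 9] → min 3
[7, 3, 9, -7] → min -7
[3, 9, -7, 3] → min -7
[9, -7, 3, 15] → min -7
[-7, 3, 15, 11] → min -7
[3, 15, 11, 3] → min 3
[15, 11, 3, -4] → min -4
Maximum of these is 3.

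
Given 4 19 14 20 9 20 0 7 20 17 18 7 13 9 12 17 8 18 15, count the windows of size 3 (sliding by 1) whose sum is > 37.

(4, 19, 14) → sum 37
(19, 14, 20) → sum 53  > 37 ✓
(14, 20, 9) → sum 43  > 37 ✓
(20, 9, 20) → sum 49  > 37 ✓
(9, 20, 0) → sum 29
(20, 0, 7) → sum 27
(0, 7, 20) → sum 27
(7, 20, 17) → sum 44  > 37 ✓
(20, 17, 18) → sum 55  > 37 ✓
(17, 18, 7) → sum 42  > 37 ✓
(18, 7, 13) → sum 38  > 37 ✓
(7, 13, 9) → sum 29
(13, 9, 12) → sum 34
(9, 12, 17) → sum 38  > 37 ✓
(12, 17, 8) → sum 37
(17, 8, 18) → sum 43  > 37 ✓
(8, 18, 15) → sum 41  > 37 ✓
10 windows satisfy the condition.

10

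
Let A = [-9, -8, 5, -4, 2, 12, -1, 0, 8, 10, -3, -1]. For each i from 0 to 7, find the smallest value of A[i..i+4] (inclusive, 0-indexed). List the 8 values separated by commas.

[-9, -8, 5, -4, 2] → min -9
[-8, 5, -4, 2, 12] → min -8
[5, -4, 2, 12, -1] → min -4
[-4, 2, 12, -1, 0] → min -4
[2, 12, -1, 0, 8] → min -1
[12, -1, 0, 8, 10] → min -1
[-1, 0, 8, 10, -3] → min -3
[0, 8, 10, -3, -1] → min -3

-9, -8, -4, -4, -1, -1, -3, -3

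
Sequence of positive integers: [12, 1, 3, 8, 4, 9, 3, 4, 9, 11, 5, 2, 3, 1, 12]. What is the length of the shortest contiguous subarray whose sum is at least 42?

7

add 12: running sum 12 < 42
add 1: running sum 13 < 42
add 3: running sum 16 < 42
add 8: running sum 24 < 42
add 4: running sum 28 < 42
add 9: running sum 37 < 42
add 3: running sum 40 < 42
end 7: [12, 1, 3, 8, 4, 9, 3, 4] sum 44, len 8
end 8: [12, 1, 3, 8, 4, 9, 3, 4, 9] sum 53, len 9
end 9: [8, 4, 9, 3, 4, 9, 11] sum 48, len 7
end 10: [4, 9, 3, 4, 9, 11, 5] sum 45, len 7
end 11: [9, 3, 4, 9, 11, 5, 2] sum 43, len 7
end 12: [9, 3, 4, 9, 11, 5, 2, 3] sum 46, len 8
end 13: [9, 3, 4, 9, 11, 5, 2, 3, 1] sum 47, len 9
end 14: [9, 11, 5, 2, 3, 1, 12] sum 43, len 7
Shortest qualifying length: 7.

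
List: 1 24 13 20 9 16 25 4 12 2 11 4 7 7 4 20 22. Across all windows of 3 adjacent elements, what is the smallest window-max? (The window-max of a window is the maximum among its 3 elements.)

7

1 24 13 → max 24
24 13 20 → max 24
13 20 9 → max 20
20 9 16 → max 20
9 16 25 → max 25
16 25 4 → max 25
25 4 12 → max 25
4 12 2 → max 12
12 2 11 → max 12
2 11 4 → max 11
11 4 7 → max 11
4 7 7 → max 7
7 7 4 → max 7
7 4 20 → max 20
4 20 22 → max 22
Smallest of these is 7.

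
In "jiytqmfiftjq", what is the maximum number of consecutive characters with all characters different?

add j: [j] len 1
add i: [j, i] len 2
add y: [j, i, y] len 3
add t: [j, i, y, t] len 4
add q: [j, i, y, t, q] len 5
add m: [j, i, y, t, q, m] len 6
add f: [j, i, y, t, q, m, f] len 7
add i (repeat i, move left end past it): [y, t, q, m, f, i] len 6
add f (repeat f, move left end past it): [i, f] len 2
add t: [i, f, t] len 3
add j: [i, f, t, j] len 4
add q: [i, f, t, j, q] len 5
Longest all-distinct length: 7.

7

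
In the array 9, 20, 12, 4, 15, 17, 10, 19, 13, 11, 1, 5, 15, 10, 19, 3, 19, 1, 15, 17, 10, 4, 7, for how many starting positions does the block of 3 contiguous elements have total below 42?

15

(9, 20, 12) → sum 41  < 42 ✓
(20, 12, 4) → sum 36  < 42 ✓
(12, 4, 15) → sum 31  < 42 ✓
(4, 15, 17) → sum 36  < 42 ✓
(15, 17, 10) → sum 42
(17, 10, 19) → sum 46
(10, 19, 13) → sum 42
(19, 13, 11) → sum 43
(13, 11, 1) → sum 25  < 42 ✓
(11, 1, 5) → sum 17  < 42 ✓
(1, 5, 15) → sum 21  < 42 ✓
(5, 15, 10) → sum 30  < 42 ✓
(15, 10, 19) → sum 44
(10, 19, 3) → sum 32  < 42 ✓
(19, 3, 19) → sum 41  < 42 ✓
(3, 19, 1) → sum 23  < 42 ✓
(19, 1, 15) → sum 35  < 42 ✓
(1, 15, 17) → sum 33  < 42 ✓
(15, 17, 10) → sum 42
(17, 10, 4) → sum 31  < 42 ✓
(10, 4, 7) → sum 21  < 42 ✓
15 windows satisfy the condition.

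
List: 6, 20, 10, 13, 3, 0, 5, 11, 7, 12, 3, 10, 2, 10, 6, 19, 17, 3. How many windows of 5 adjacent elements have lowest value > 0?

[6, 20, 10, 13, 3] → min 3  > 0 ✓
[20, 10, 13, 3, 0] → min 0
[10, 13, 3, 0, 5] → min 0
[13, 3, 0, 5, 11] → min 0
[3, 0, 5, 11, 7] → min 0
[0, 5, 11, 7, 12] → min 0
[5, 11, 7, 12, 3] → min 3  > 0 ✓
[11, 7, 12, 3, 10] → min 3  > 0 ✓
[7, 12, 3, 10, 2] → min 2  > 0 ✓
[12, 3, 10, 2, 10] → min 2  > 0 ✓
[3, 10, 2, 10, 6] → min 2  > 0 ✓
[10, 2, 10, 6, 19] → min 2  > 0 ✓
[2, 10, 6, 19, 17] → min 2  > 0 ✓
[10, 6, 19, 17, 3] → min 3  > 0 ✓
9 windows satisfy the condition.

9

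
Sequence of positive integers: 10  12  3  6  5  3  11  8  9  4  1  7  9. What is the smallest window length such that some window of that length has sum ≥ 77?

12

add 10: running sum 10 < 77
add 12: running sum 22 < 77
add 3: running sum 25 < 77
add 6: running sum 31 < 77
add 5: running sum 36 < 77
add 3: running sum 39 < 77
add 11: running sum 50 < 77
add 8: running sum 58 < 77
add 9: running sum 67 < 77
add 4: running sum 71 < 77
add 1: running sum 72 < 77
add 7: shortest ending here [10, 12, 3, 6, 5, 3, 11, 8, 9, 4, 1, 7] sum 79, len 12
add 9: shortest ending here [12, 3, 6, 5, 3, 11, 8, 9, 4, 1, 7, 9] sum 78, len 12
Shortest qualifying length: 12.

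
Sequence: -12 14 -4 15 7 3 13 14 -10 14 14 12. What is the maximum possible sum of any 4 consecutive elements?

38

-12 14 -4 15 → sum 13
14 -4 15 7 → sum 32
-4 15 7 3 → sum 21
15 7 3 13 → sum 38
7 3 13 14 → sum 37
3 13 14 -10 → sum 20
13 14 -10 14 → sum 31
14 -10 14 14 → sum 32
-10 14 14 12 → sum 30
Maximum of these is 38.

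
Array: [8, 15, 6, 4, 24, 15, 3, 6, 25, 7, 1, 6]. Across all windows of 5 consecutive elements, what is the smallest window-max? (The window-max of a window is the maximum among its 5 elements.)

(8, 15, 6, 4, 24) → max 24
(15, 6, 4, 24, 15) → max 24
(6, 4, 24, 15, 3) → max 24
(4, 24, 15, 3, 6) → max 24
(24, 15, 3, 6, 25) → max 25
(15, 3, 6, 25, 7) → max 25
(3, 6, 25, 7, 1) → max 25
(6, 25, 7, 1, 6) → max 25
Smallest of these is 24.

24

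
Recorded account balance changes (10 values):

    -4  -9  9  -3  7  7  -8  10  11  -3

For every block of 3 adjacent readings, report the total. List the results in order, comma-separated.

Sliding a size-3 window across the 10 values:
(-4, -9, 9) → sum -4
(-9, 9, -3) → sum -3
(9, -3, 7) → sum 13
(-3, 7, 7) → sum 11
(7, 7, -8) → sum 6
(7, -8, 10) → sum 9
(-8, 10, 11) → sum 13
(10, 11, -3) → sum 18

-4, -3, 13, 11, 6, 9, 13, 18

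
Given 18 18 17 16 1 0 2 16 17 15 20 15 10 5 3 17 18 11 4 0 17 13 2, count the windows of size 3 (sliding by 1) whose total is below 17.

2

(18, 18, 17) → sum 53
(18, 17, 16) → sum 51
(17, 16, 1) → sum 34
(16, 1, 0) → sum 17
(1, 0, 2) → sum 3  < 17 ✓
(0, 2, 16) → sum 18
(2, 16, 17) → sum 35
(16, 17, 15) → sum 48
(17, 15, 20) → sum 52
(15, 20, 15) → sum 50
(20, 15, 10) → sum 45
(15, 10, 5) → sum 30
(10, 5, 3) → sum 18
(5, 3, 17) → sum 25
(3, 17, 18) → sum 38
(17, 18, 11) → sum 46
(18, 11, 4) → sum 33
(11, 4, 0) → sum 15  < 17 ✓
(4, 0, 17) → sum 21
(0, 17, 13) → sum 30
(17, 13, 2) → sum 32
2 windows satisfy the condition.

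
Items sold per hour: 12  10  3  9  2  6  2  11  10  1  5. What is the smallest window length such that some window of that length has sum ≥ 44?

7

add 12: running sum 12 < 44
add 10: running sum 22 < 44
add 3: running sum 25 < 44
add 9: running sum 34 < 44
add 2: running sum 36 < 44
add 6: running sum 42 < 44
end 6: [12, 10, 3, 9, 2, 6, 2] sum 44, len 7
end 7: [12, 10, 3, 9, 2, 6, 2, 11] sum 55, len 8
end 8: [10, 3, 9, 2, 6, 2, 11, 10] sum 53, len 8
end 9: [3, 9, 2, 6, 2, 11, 10, 1] sum 44, len 8
end 10: [9, 2, 6, 2, 11, 10, 1, 5] sum 46, len 8
Shortest qualifying length: 7.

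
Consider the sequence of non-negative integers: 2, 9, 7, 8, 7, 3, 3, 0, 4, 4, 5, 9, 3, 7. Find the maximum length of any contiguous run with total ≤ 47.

10

→ 2: sum 2, len 1
→ 9: sum 11, len 2
→ 7: sum 18, len 3
→ 8: sum 26, len 4
→ 7: sum 33, len 5
→ 3: sum 36, len 6
→ 3: sum 39, len 7
→ 0: sum 39, len 8
→ 4: sum 43, len 9
→ 4: sum 47, len 10
→ 5 (dropped 2, 9): sum 41, len 9
→ 9 (dropped 7): sum 43, len 9
→ 3: sum 46, len 10
→ 7 (dropped 8): sum 45, len 10
Longest length seen: 10.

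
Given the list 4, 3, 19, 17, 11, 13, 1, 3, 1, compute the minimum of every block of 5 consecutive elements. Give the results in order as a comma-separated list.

3, 3, 1, 1, 1

Sliding a size-5 window across the 9 values:
4 3 19 17 11 → min 3
3 19 17 11 13 → min 3
19 17 11 13 1 → min 1
17 11 13 1 3 → min 1
11 13 1 3 1 → min 1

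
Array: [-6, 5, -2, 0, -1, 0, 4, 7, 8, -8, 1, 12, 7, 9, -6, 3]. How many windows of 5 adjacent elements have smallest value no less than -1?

2

[-6, 5, -2, 0, -1] → min -6
[5, -2, 0, -1, 0] → min -2
[-2, 0, -1, 0, 4] → min -2
[0, -1, 0, 4, 7] → min -1  ≥ -1 ✓
[-1, 0, 4, 7, 8] → min -1  ≥ -1 ✓
[0, 4, 7, 8, -8] → min -8
[4, 7, 8, -8, 1] → min -8
[7, 8, -8, 1, 12] → min -8
[8, -8, 1, 12, 7] → min -8
[-8, 1, 12, 7, 9] → min -8
[1, 12, 7, 9, -6] → min -6
[12, 7, 9, -6, 3] → min -6
2 windows satisfy the condition.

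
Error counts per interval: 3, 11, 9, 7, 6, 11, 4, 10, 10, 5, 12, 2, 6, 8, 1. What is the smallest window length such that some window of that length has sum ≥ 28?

Extend right; whenever the sum reaches 28, record the length and shrink from the left:
add 3: running sum 3 < 28
add 11: running sum 14 < 28
add 9: running sum 23 < 28
add 7: shortest ending here [3, 11, 9, 7] sum 30, len 4
add 6: shortest ending here [11, 9, 7, 6] sum 33, len 4
add 11: shortest ending here [9, 7, 6, 11] sum 33, len 4
add 4: shortest ending here [7, 6, 11, 4] sum 28, len 4
add 10: shortest ending here [6, 11, 4, 10] sum 31, len 4
add 10: shortest ending here [11, 4, 10, 10] sum 35, len 4
add 5: shortest ending here [4, 10, 10, 5] sum 29, len 4
add 12: shortest ending here [10, 10, 5, 12] sum 37, len 4
add 2: shortest ending here [10, 5, 12, 2] sum 29, len 4
add 6: shortest ending here [10, 5, 12, 2, 6] sum 35, len 5
add 8: shortest ending here [12, 2, 6, 8] sum 28, len 4
add 1: shortest ending here [12, 2, 6, 8, 1] sum 29, len 5
Shortest qualifying length: 4.

4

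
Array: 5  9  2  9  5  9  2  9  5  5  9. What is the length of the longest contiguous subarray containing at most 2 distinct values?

4

[5] 1 distinct, len 1
[5, 9] 2 distinct, len 2
[9, 2] 2 distinct, len 2
[9, 2, 9] 2 distinct, len 3
[9, 5] 2 distinct, len 2
[9, 5, 9] 2 distinct, len 3
[9, 2] 2 distinct, len 2
[9, 2, 9] 2 distinct, len 3
[9, 5] 2 distinct, len 2
[9, 5, 5] 2 distinct, len 3
[9, 5, 5, 9] 2 distinct, len 4
Longest length with ≤2 distinct: 4.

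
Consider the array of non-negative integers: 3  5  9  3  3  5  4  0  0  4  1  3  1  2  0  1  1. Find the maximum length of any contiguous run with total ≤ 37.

[3] sum 3 len 1
[3, 5] sum 8 len 2
[3, 5, 9] sum 17 len 3
[3, 5, 9, 3] sum 20 len 4
[3, 5, 9, 3, 3] sum 23 len 5
[3, 5, 9, 3, 3, 5] sum 28 len 6
[3, 5, 9, 3, 3, 5, 4] sum 32 len 7
[3, 5, 9, 3, 3, 5, 4, 0] sum 32 len 8
[3, 5, 9, 3, 3, 5, 4, 0, 0] sum 32 len 9
[3, 5, 9, 3, 3, 5, 4, 0, 0, 4] sum 36 len 10
[3, 5, 9, 3, 3, 5, 4, 0, 0, 4, 1] sum 37 len 11
[5, 9, 3, 3, 5, 4, 0, 0, 4, 1, 3] sum 37 len 11
[9, 3, 3, 5, 4, 0, 0, 4, 1, 3, 1] sum 33 len 11
[9, 3, 3, 5, 4, 0, 0, 4, 1, 3, 1, 2] sum 35 len 12
[9, 3, 3, 5, 4, 0, 0, 4, 1, 3, 1, 2, 0] sum 35 len 13
[9, 3, 3, 5, 4, 0, 0, 4, 1, 3, 1, 2, 0, 1] sum 36 len 14
[9, 3, 3, 5, 4, 0, 0, 4, 1, 3, 1, 2, 0, 1, 1] sum 37 len 15
Longest length seen: 15.

15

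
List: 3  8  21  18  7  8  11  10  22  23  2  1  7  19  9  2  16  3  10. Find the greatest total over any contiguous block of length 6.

81

Window sums for each of the 14 positions:
[3, 8, 21, 18, 7, 8] → sum 65
[8, 21, 18, 7, 8, 11] → sum 73
[21, 18, 7, 8, 11, 10] → sum 75
[18, 7, 8, 11, 10, 22] → sum 76
[7, 8, 11, 10, 22, 23] → sum 81
[8, 11, 10, 22, 23, 2] → sum 76
[11, 10, 22, 23, 2, 1] → sum 69
[10, 22, 23, 2, 1, 7] → sum 65
[22, 23, 2, 1, 7, 19] → sum 74
[23, 2, 1, 7, 19, 9] → sum 61
[2, 1, 7, 19, 9, 2] → sum 40
[1, 7, 19, 9, 2, 16] → sum 54
[7, 19, 9, 2, 16, 3] → sum 56
[19, 9, 2, 16, 3, 10] → sum 59
Greatest of these is 81.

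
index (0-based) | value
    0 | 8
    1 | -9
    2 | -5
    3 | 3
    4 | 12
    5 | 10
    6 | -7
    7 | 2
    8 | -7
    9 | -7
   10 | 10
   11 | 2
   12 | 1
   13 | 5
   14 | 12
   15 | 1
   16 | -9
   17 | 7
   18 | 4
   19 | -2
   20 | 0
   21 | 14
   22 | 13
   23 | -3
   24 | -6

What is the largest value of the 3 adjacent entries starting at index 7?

2

Elements at indices 7..9: 2, -7, -7
max(2, -7, -7) = 2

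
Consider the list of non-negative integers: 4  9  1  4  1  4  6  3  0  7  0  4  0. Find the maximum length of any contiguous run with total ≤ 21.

→ 4: sum 4, len 1
→ 9: sum 13, len 2
→ 1: sum 14, len 3
→ 4: sum 18, len 4
→ 1: sum 19, len 5
→ 4 (dropped 4): sum 19, len 5
→ 6 (dropped 9): sum 16, len 5
→ 3: sum 19, len 6
→ 0: sum 19, len 7
→ 7 (dropped 1, 4): sum 21, len 6
→ 0: sum 21, len 7
→ 4 (dropped 1, 4): sum 20, len 6
→ 0: sum 20, len 7
Longest length seen: 7.

7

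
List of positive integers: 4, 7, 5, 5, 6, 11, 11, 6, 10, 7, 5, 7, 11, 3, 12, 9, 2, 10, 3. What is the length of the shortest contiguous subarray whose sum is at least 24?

Extend right; whenever the sum reaches 24, record the length and shrink from the left:
add 4: running sum 4 < 24
add 7: running sum 11 < 24
add 5: running sum 16 < 24
add 5: running sum 21 < 24
end 4: [4, 7, 5, 5, 6] sum 27, len 5
end 5: [5, 5, 6, 11] sum 27, len 4
end 6: [6, 11, 11] sum 28, len 3
end 7: [11, 11, 6] sum 28, len 3
end 8: [11, 6, 10] sum 27, len 3
end 9: [11, 6, 10, 7] sum 34, len 4
end 10: [6, 10, 7, 5] sum 28, len 4
end 11: [10, 7, 5, 7] sum 29, len 4
end 12: [7, 5, 7, 11] sum 30, len 4
end 13: [5, 7, 11, 3] sum 26, len 4
end 14: [11, 3, 12] sum 26, len 3
end 15: [3, 12, 9] sum 24, len 3
end 16: [3, 12, 9, 2] sum 26, len 4
end 17: [12, 9, 2, 10] sum 33, len 4
end 18: [9, 2, 10, 3] sum 24, len 4
Shortest qualifying length: 3.

3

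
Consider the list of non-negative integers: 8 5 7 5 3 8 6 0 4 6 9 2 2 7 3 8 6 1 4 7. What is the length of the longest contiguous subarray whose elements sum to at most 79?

add 8: [8] sum 8, len 1
add 5: [8, 5] sum 13, len 2
add 7: [8, 5, 7] sum 20, len 3
add 5: [8, 5, 7, 5] sum 25, len 4
add 3: [8, 5, 7, 5, 3] sum 28, len 5
add 8: [8, 5, 7, 5, 3, 8] sum 36, len 6
add 6: [8, 5, 7, 5, 3, 8, 6] sum 42, len 7
add 0: [8, 5, 7, 5, 3, 8, 6, 0] sum 42, len 8
add 4: [8, 5, 7, 5, 3, 8, 6, 0, 4] sum 46, len 9
add 6: [8, 5, 7, 5, 3, 8, 6, 0, 4, 6] sum 52, len 10
add 9: [8, 5, 7, 5, 3, 8, 6, 0, 4, 6, 9] sum 61, len 11
add 2: [8, 5, 7, 5, 3, 8, 6, 0, 4, 6, 9, 2] sum 63, len 12
add 2: [8, 5, 7, 5, 3, 8, 6, 0, 4, 6, 9, 2, 2] sum 65, len 13
add 7: [8, 5, 7, 5, 3, 8, 6, 0, 4, 6, 9, 2, 2, 7] sum 72, len 14
add 3: [8, 5, 7, 5, 3, 8, 6, 0, 4, 6, 9, 2, 2, 7, 3] sum 75, len 15
add 8: [5, 7, 5, 3, 8, 6, 0, 4, 6, 9, 2, 2, 7, 3, 8] sum 75, len 15
add 6: [7, 5, 3, 8, 6, 0, 4, 6, 9, 2, 2, 7, 3, 8, 6] sum 76, len 15
add 1: [7, 5, 3, 8, 6, 0, 4, 6, 9, 2, 2, 7, 3, 8, 6, 1] sum 77, len 16
add 4: [5, 3, 8, 6, 0, 4, 6, 9, 2, 2, 7, 3, 8, 6, 1, 4] sum 74, len 16
add 7: [3, 8, 6, 0, 4, 6, 9, 2, 2, 7, 3, 8, 6, 1, 4, 7] sum 76, len 16
Longest length seen: 16.

16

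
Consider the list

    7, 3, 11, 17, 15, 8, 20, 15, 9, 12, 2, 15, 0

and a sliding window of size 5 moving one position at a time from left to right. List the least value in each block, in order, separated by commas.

Sliding a size-5 window across the 13 values:
7 3 11 17 15 → min 3
3 11 17 15 8 → min 3
11 17 15 8 20 → min 8
17 15 8 20 15 → min 8
15 8 20 15 9 → min 8
8 20 15 9 12 → min 8
20 15 9 12 2 → min 2
15 9 12 2 15 → min 2
9 12 2 15 0 → min 0

3, 3, 8, 8, 8, 8, 2, 2, 0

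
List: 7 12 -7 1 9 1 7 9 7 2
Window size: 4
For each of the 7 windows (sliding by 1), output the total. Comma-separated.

7 12 -7 1 → sum 13
12 -7 1 9 → sum 15
-7 1 9 1 → sum 4
1 9 1 7 → sum 18
9 1 7 9 → sum 26
1 7 9 7 → sum 24
7 9 7 2 → sum 25

13, 15, 4, 18, 26, 24, 25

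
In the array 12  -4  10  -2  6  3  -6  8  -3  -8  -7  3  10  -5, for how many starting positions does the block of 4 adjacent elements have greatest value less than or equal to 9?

[12, -4, 10, -2] → max 12
[-4, 10, -2, 6] → max 10
[10, -2, 6, 3] → max 10
[-2, 6, 3, -6] → max 6  ≤ 9 ✓
[6, 3, -6, 8] → max 8  ≤ 9 ✓
[3, -6, 8, -3] → max 8  ≤ 9 ✓
[-6, 8, -3, -8] → max 8  ≤ 9 ✓
[8, -3, -8, -7] → max 8  ≤ 9 ✓
[-3, -8, -7, 3] → max 3  ≤ 9 ✓
[-8, -7, 3, 10] → max 10
[-7, 3, 10, -5] → max 10
6 windows satisfy the condition.

6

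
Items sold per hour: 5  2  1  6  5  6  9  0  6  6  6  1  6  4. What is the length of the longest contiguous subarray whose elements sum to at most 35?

8

Extend to the right; shrink from the left whenever the sum exceeds 35:
[5] sum 5 len 1
[5, 2] sum 7 len 2
[5, 2, 1] sum 8 len 3
[5, 2, 1, 6] sum 14 len 4
[5, 2, 1, 6, 5] sum 19 len 5
[5, 2, 1, 6, 5, 6] sum 25 len 6
[5, 2, 1, 6, 5, 6, 9] sum 34 len 7
[5, 2, 1, 6, 5, 6, 9, 0] sum 34 len 8
[2, 1, 6, 5, 6, 9, 0, 6] sum 35 len 8
[5, 6, 9, 0, 6, 6] sum 32 len 6
[6, 9, 0, 6, 6, 6] sum 33 len 6
[6, 9, 0, 6, 6, 6, 1] sum 34 len 7
[9, 0, 6, 6, 6, 1, 6] sum 34 len 7
[0, 6, 6, 6, 1, 6, 4] sum 29 len 7
Longest length seen: 8.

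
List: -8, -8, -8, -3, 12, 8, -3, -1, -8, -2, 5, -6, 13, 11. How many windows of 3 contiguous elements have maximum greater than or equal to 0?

-8 -8 -8 → max -8
-8 -8 -3 → max -3
-8 -3 12 → max 12  ≥ 0 ✓
-3 12 8 → max 12  ≥ 0 ✓
12 8 -3 → max 12  ≥ 0 ✓
8 -3 -1 → max 8  ≥ 0 ✓
-3 -1 -8 → max -1
-1 -8 -2 → max -1
-8 -2 5 → max 5  ≥ 0 ✓
-2 5 -6 → max 5  ≥ 0 ✓
5 -6 13 → max 13  ≥ 0 ✓
-6 13 11 → max 13  ≥ 0 ✓
8 windows satisfy the condition.

8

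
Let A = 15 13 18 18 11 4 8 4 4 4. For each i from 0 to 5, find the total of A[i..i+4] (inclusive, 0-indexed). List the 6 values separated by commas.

75, 64, 59, 45, 31, 24

[15, 13, 18, 18, 11] → sum 75
[13, 18, 18, 11, 4] → sum 64
[18, 18, 11, 4, 8] → sum 59
[18, 11, 4, 8, 4] → sum 45
[11, 4, 8, 4, 4] → sum 31
[4, 8, 4, 4, 4] → sum 24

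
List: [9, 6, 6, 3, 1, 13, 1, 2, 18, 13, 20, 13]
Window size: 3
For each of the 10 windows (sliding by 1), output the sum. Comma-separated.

21, 15, 10, 17, 15, 16, 21, 33, 51, 46

(9, 6, 6) → sum 21
(6, 6, 3) → sum 15
(6, 3, 1) → sum 10
(3, 1, 13) → sum 17
(1, 13, 1) → sum 15
(13, 1, 2) → sum 16
(1, 2, 18) → sum 21
(2, 18, 13) → sum 33
(18, 13, 20) → sum 51
(13, 20, 13) → sum 46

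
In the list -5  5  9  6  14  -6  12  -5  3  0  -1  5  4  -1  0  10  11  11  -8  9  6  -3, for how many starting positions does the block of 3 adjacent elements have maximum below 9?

6

-5 5 9 → max 9
5 9 6 → max 9
9 6 14 → max 14
6 14 -6 → max 14
14 -6 12 → max 14
-6 12 -5 → max 12
12 -5 3 → max 12
-5 3 0 → max 3  < 9 ✓
3 0 -1 → max 3  < 9 ✓
0 -1 5 → max 5  < 9 ✓
-1 5 4 → max 5  < 9 ✓
5 4 -1 → max 5  < 9 ✓
4 -1 0 → max 4  < 9 ✓
-1 0 10 → max 10
0 10 11 → max 11
10 11 11 → max 11
11 11 -8 → max 11
11 -8 9 → max 11
-8 9 6 → max 9
9 6 -3 → max 9
6 windows satisfy the condition.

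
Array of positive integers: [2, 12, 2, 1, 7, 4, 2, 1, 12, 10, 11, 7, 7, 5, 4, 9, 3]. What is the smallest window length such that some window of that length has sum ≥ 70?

11

add 2: running sum 2 < 70
add 12: running sum 14 < 70
add 2: running sum 16 < 70
add 1: running sum 17 < 70
add 7: running sum 24 < 70
add 4: running sum 28 < 70
add 2: running sum 30 < 70
add 1: running sum 31 < 70
add 12: running sum 43 < 70
add 10: running sum 53 < 70
add 11: running sum 64 < 70
add 7: shortest ending here [2, 12, 2, 1, 7, 4, 2, 1, 12, 10, 11, 7] sum 71, len 12
add 7: shortest ending here [12, 2, 1, 7, 4, 2, 1, 12, 10, 11, 7, 7] sum 76, len 12
add 5: shortest ending here [12, 2, 1, 7, 4, 2, 1, 12, 10, 11, 7, 7, 5] sum 81, len 13
add 4: shortest ending here [7, 4, 2, 1, 12, 10, 11, 7, 7, 5, 4] sum 70, len 11
add 9: shortest ending here [4, 2, 1, 12, 10, 11, 7, 7, 5, 4, 9] sum 72, len 11
add 3: shortest ending here [2, 1, 12, 10, 11, 7, 7, 5, 4, 9, 3] sum 71, len 11
Shortest qualifying length: 11.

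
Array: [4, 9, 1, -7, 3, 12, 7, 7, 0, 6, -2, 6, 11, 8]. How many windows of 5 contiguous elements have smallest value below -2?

(4, 9, 1, -7, 3) → min -7  < -2 ✓
(9, 1, -7, 3, 12) → min -7  < -2 ✓
(1, -7, 3, 12, 7) → min -7  < -2 ✓
(-7, 3, 12, 7, 7) → min -7  < -2 ✓
(3, 12, 7, 7, 0) → min 0
(12, 7, 7, 0, 6) → min 0
(7, 7, 0, 6, -2) → min -2
(7, 0, 6, -2, 6) → min -2
(0, 6, -2, 6, 11) → min -2
(6, -2, 6, 11, 8) → min -2
4 windows satisfy the condition.

4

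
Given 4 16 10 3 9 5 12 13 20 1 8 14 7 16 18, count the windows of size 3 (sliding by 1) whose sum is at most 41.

12

(4, 16, 10) → sum 30  ≤ 41 ✓
(16, 10, 3) → sum 29  ≤ 41 ✓
(10, 3, 9) → sum 22  ≤ 41 ✓
(3, 9, 5) → sum 17  ≤ 41 ✓
(9, 5, 12) → sum 26  ≤ 41 ✓
(5, 12, 13) → sum 30  ≤ 41 ✓
(12, 13, 20) → sum 45
(13, 20, 1) → sum 34  ≤ 41 ✓
(20, 1, 8) → sum 29  ≤ 41 ✓
(1, 8, 14) → sum 23  ≤ 41 ✓
(8, 14, 7) → sum 29  ≤ 41 ✓
(14, 7, 16) → sum 37  ≤ 41 ✓
(7, 16, 18) → sum 41  ≤ 41 ✓
12 windows satisfy the condition.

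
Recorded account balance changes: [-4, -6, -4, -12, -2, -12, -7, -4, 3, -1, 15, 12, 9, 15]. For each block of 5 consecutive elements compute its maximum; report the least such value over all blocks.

(-4, -6, -4, -12, -2) → max -2
(-6, -4, -12, -2, -12) → max -2
(-4, -12, -2, -12, -7) → max -2
(-12, -2, -12, -7, -4) → max -2
(-2, -12, -7, -4, 3) → max 3
(-12, -7, -4, 3, -1) → max 3
(-7, -4, 3, -1, 15) → max 15
(-4, 3, -1, 15, 12) → max 15
(3, -1, 15, 12, 9) → max 15
(-1, 15, 12, 9, 15) → max 15
Least of these is -2.

-2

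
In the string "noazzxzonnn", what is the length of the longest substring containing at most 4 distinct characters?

8

[n] 1 distinct, len 1
[n, o] 2 distinct, len 2
[n, o, a] 3 distinct, len 3
[n, o, a, z] 4 distinct, len 4
[n, o, a, z, z] 4 distinct, len 5
[o, a, z, z, x] 4 distinct, len 5
[o, a, z, z, x, z] 4 distinct, len 6
[o, a, z, z, x, z, o] 4 distinct, len 7
[z, z, x, z, o, n] 4 distinct, len 6
[z, z, x, z, o, n, n] 4 distinct, len 7
[z, z, x, z, o, n, n, n] 4 distinct, len 8
Longest length with ≤4 distinct: 8.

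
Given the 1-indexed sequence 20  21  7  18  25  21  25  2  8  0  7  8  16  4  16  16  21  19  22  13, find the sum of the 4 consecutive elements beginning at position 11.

35

Elements at indices 11..14: 7, 8, 16, 4
sum(7, 8, 16, 4) = 35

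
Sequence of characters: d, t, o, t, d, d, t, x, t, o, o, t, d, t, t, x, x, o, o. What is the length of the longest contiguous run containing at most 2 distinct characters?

4

Extend right; when distinct count exceeds 2, shrink from the left:
add d: window [d] (1 distinct), len 1
add t: window [d, t] (2 distinct), len 2
add o: window [t, o] (2 distinct), len 2
add t: window [t, o, t] (2 distinct), len 3
add d: window [t, d] (2 distinct), len 2
add d: window [t, d, d] (2 distinct), len 3
add t: window [t, d, d, t] (2 distinct), len 4
add x: window [t, x] (2 distinct), len 2
add t: window [t, x, t] (2 distinct), len 3
add o: window [t, o] (2 distinct), len 2
add o: window [t, o, o] (2 distinct), len 3
add t: window [t, o, o, t] (2 distinct), len 4
add d: window [t, d] (2 distinct), len 2
add t: window [t, d, t] (2 distinct), len 3
add t: window [t, d, t, t] (2 distinct), len 4
add x: window [t, t, x] (2 distinct), len 3
add x: window [t, t, x, x] (2 distinct), len 4
add o: window [x, x, o] (2 distinct), len 3
add o: window [x, x, o, o] (2 distinct), len 4
Longest length with ≤2 distinct: 4.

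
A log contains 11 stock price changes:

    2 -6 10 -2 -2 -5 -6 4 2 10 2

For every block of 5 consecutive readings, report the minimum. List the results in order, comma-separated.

Sliding a size-5 window across the 11 values:
(2, -6, 10, -2, -2) → min -6
(-6, 10, -2, -2, -5) → min -6
(10, -2, -2, -5, -6) → min -6
(-2, -2, -5, -6, 4) → min -6
(-2, -5, -6, 4, 2) → min -6
(-5, -6, 4, 2, 10) → min -6
(-6, 4, 2, 10, 2) → min -6

-6, -6, -6, -6, -6, -6, -6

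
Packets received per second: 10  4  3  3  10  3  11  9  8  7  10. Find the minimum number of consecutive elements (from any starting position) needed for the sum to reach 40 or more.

Extend right; whenever the sum reaches 40, record the length and shrink from the left:
add 10: running sum 10 < 40
add 4: running sum 14 < 40
add 3: running sum 17 < 40
add 3: running sum 20 < 40
add 10: running sum 30 < 40
add 3: running sum 33 < 40
end 6: [10, 4, 3, 3, 10, 3, 11] sum 44, len 7
end 7: [4, 3, 3, 10, 3, 11, 9] sum 43, len 7
end 8: [10, 3, 11, 9, 8] sum 41, len 5
end 9: [10, 3, 11, 9, 8, 7] sum 48, len 6
end 10: [11, 9, 8, 7, 10] sum 45, len 5
Shortest qualifying length: 5.

5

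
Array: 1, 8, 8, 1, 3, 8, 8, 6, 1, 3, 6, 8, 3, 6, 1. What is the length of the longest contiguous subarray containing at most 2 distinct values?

Extend right; when distinct count exceeds 2, shrink from the left:
[1] 1 distinct, len 1
[1, 8] 2 distinct, len 2
[1, 8, 8] 2 distinct, len 3
[1, 8, 8, 1] 2 distinct, len 4
[1, 3] 2 distinct, len 2
[3, 8] 2 distinct, len 2
[3, 8, 8] 2 distinct, len 3
[8, 8, 6] 2 distinct, len 3
[6, 1] 2 distinct, len 2
[1, 3] 2 distinct, len 2
[3, 6] 2 distinct, len 2
[6, 8] 2 distinct, len 2
[8, 3] 2 distinct, len 2
[3, 6] 2 distinct, len 2
[6, 1] 2 distinct, len 2
Longest length with ≤2 distinct: 4.

4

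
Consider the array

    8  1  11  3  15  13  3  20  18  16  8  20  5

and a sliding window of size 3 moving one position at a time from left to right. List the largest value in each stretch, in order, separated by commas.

11, 11, 15, 15, 15, 20, 20, 20, 18, 20, 20

Sliding a size-3 window across the 13 values:
[8, 1, 11] → max 11
[1, 11, 3] → max 11
[11, 3, 15] → max 15
[3, 15, 13] → max 15
[15, 13, 3] → max 15
[13, 3, 20] → max 20
[3, 20, 18] → max 20
[20, 18, 16] → max 20
[18, 16, 8] → max 18
[16, 8, 20] → max 20
[8, 20, 5] → max 20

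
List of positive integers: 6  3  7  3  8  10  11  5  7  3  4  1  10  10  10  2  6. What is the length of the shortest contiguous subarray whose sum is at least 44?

Extend right; whenever the sum reaches 44, record the length and shrink from the left:
add 6: running sum 6 < 44
add 3: running sum 9 < 44
add 7: running sum 16 < 44
add 3: running sum 19 < 44
add 8: running sum 27 < 44
add 10: running sum 37 < 44
add 11: shortest ending here [6, 3, 7, 3, 8, 10, 11] sum 48, len 7
add 5: shortest ending here [7, 3, 8, 10, 11, 5] sum 44, len 6
add 7: shortest ending here [3, 8, 10, 11, 5, 7] sum 44, len 6
add 3: shortest ending here [8, 10, 11, 5, 7, 3] sum 44, len 6
add 4: shortest ending here [8, 10, 11, 5, 7, 3, 4] sum 48, len 7
add 1: shortest ending here [8, 10, 11, 5, 7, 3, 4, 1] sum 49, len 8
add 10: shortest ending here [10, 11, 5, 7, 3, 4, 1, 10] sum 51, len 8
add 10: shortest ending here [11, 5, 7, 3, 4, 1, 10, 10] sum 51, len 8
add 10: shortest ending here [7, 3, 4, 1, 10, 10, 10] sum 45, len 7
add 2: shortest ending here [7, 3, 4, 1, 10, 10, 10, 2] sum 47, len 8
add 6: shortest ending here [3, 4, 1, 10, 10, 10, 2, 6] sum 46, len 8
Shortest qualifying length: 6.

6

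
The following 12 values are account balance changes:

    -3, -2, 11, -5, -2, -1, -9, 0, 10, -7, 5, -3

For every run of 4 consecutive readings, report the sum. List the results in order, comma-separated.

1, 2, 3, -17, -12, 0, -6, 8, 5

[-3, -2, 11, -5] → sum 1
[-2, 11, -5, -2] → sum 2
[11, -5, -2, -1] → sum 3
[-5, -2, -1, -9] → sum -17
[-2, -1, -9, 0] → sum -12
[-1, -9, 0, 10] → sum 0
[-9, 0, 10, -7] → sum -6
[0, 10, -7, 5] → sum 8
[10, -7, 5, -3] → sum 5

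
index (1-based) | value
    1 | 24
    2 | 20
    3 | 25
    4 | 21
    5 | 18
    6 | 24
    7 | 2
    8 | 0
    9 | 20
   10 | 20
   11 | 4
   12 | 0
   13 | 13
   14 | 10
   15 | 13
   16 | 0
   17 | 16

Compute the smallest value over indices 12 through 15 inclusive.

0

Elements at indices 12..15: 0, 13, 10, 13
min(0, 13, 10, 13) = 0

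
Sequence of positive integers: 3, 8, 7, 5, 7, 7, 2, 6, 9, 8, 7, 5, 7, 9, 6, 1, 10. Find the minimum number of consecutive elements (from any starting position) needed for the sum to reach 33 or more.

Extend right; whenever the sum reaches 33, record the length and shrink from the left:
add 3: running sum 3 < 33
add 8: running sum 11 < 33
add 7: running sum 18 < 33
add 5: running sum 23 < 33
add 7: running sum 30 < 33
add 7: shortest ending here [8, 7, 5, 7, 7] sum 34, len 5
add 2: shortest ending here [8, 7, 5, 7, 7, 2] sum 36, len 6
add 6: shortest ending here [7, 5, 7, 7, 2, 6] sum 34, len 6
add 9: shortest ending here [5, 7, 7, 2, 6, 9] sum 36, len 6
add 8: shortest ending here [7, 7, 2, 6, 9, 8] sum 39, len 6
add 7: shortest ending here [7, 2, 6, 9, 8, 7] sum 39, len 6
add 5: shortest ending here [6, 9, 8, 7, 5] sum 35, len 5
add 7: shortest ending here [9, 8, 7, 5, 7] sum 36, len 5
add 9: shortest ending here [8, 7, 5, 7, 9] sum 36, len 5
add 6: shortest ending here [7, 5, 7, 9, 6] sum 34, len 5
add 1: shortest ending here [7, 5, 7, 9, 6, 1] sum 35, len 6
add 10: shortest ending here [7, 9, 6, 1, 10] sum 33, len 5
Shortest qualifying length: 5.

5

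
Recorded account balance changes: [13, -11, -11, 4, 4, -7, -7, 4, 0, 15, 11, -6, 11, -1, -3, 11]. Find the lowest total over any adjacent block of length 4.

-14

Each size-4 window and its sum:
(13, -11, -11, 4) → sum -5
(-11, -11, 4, 4) → sum -14
(-11, 4, 4, -7) → sum -10
(4, 4, -7, -7) → sum -6
(4, -7, -7, 4) → sum -6
(-7, -7, 4, 0) → sum -10
(-7, 4, 0, 15) → sum 12
(4, 0, 15, 11) → sum 30
(0, 15, 11, -6) → sum 20
(15, 11, -6, 11) → sum 31
(11, -6, 11, -1) → sum 15
(-6, 11, -1, -3) → sum 1
(11, -1, -3, 11) → sum 18
Lowest of these is -14.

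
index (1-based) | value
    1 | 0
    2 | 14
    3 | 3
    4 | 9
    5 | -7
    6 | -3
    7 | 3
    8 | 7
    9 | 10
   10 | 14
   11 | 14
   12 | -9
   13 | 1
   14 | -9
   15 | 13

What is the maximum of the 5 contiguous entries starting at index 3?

Elements at indices 3..7: 3, 9, -7, -3, 3
max(3, 9, -7, -3, 3) = 9

9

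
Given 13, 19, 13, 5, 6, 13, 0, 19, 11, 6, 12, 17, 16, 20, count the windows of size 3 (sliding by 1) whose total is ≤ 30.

13 19 13 → sum 45
19 13 5 → sum 37
13 5 6 → sum 24  ≤ 30 ✓
5 6 13 → sum 24  ≤ 30 ✓
6 13 0 → sum 19  ≤ 30 ✓
13 0 19 → sum 32
0 19 11 → sum 30  ≤ 30 ✓
19 11 6 → sum 36
11 6 12 → sum 29  ≤ 30 ✓
6 12 17 → sum 35
12 17 16 → sum 45
17 16 20 → sum 53
5 windows satisfy the condition.

5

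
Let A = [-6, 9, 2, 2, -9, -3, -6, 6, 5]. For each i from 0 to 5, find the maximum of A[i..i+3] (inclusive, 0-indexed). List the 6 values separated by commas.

9, 9, 2, 2, 6, 6

-6 9 2 2 → max 9
9 2 2 -9 → max 9
2 2 -9 -3 → max 2
2 -9 -3 -6 → max 2
-9 -3 -6 6 → max 6
-3 -6 6 5 → max 6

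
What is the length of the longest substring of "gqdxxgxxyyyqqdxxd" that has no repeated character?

add g: [g] len 1
add q: [g, q] len 2
add d: [g, q, d] len 3
add x: [g, q, d, x] len 4
add x (repeat x, move left end past it): [x] len 1
add g: [x, g] len 2
add x (repeat x, move left end past it): [g, x] len 2
add x (repeat x, move left end past it): [x] len 1
add y: [x, y] len 2
add y (repeat y, move left end past it): [y] len 1
add y (repeat y, move left end past it): [y] len 1
add q: [y, q] len 2
add q (repeat q, move left end past it): [q] len 1
add d: [q, d] len 2
add x: [q, d, x] len 3
add x (repeat x, move left end past it): [x] len 1
add d: [x, d] len 2
Longest all-distinct length: 4.

4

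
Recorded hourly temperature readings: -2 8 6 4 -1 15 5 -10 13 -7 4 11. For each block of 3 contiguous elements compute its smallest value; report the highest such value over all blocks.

4

Each size-3 window and its min:
[-2, 8, 6] → min -2
[8, 6, 4] → min 4
[6, 4, -1] → min -1
[4, -1, 15] → min -1
[-1, 15, 5] → min -1
[15, 5, -10] → min -10
[5, -10, 13] → min -10
[-10, 13, -7] → min -10
[13, -7, 4] → min -7
[-7, 4, 11] → min -7
Highest of these is 4.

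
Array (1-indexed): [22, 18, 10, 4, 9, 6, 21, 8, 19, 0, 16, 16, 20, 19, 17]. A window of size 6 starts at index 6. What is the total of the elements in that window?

70

Elements at indices 6..11: 6, 21, 8, 19, 0, 16
sum(6, 21, 8, 19, 0, 16) = 70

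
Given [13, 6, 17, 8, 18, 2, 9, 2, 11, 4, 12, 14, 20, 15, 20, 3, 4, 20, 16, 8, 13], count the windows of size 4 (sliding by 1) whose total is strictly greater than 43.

13 6 17 8 → sum 44  > 43 ✓
6 17 8 18 → sum 49  > 43 ✓
17 8 18 2 → sum 45  > 43 ✓
8 18 2 9 → sum 37
18 2 9 2 → sum 31
2 9 2 11 → sum 24
9 2 11 4 → sum 26
2 11 4 12 → sum 29
11 4 12 14 → sum 41
4 12 14 20 → sum 50  > 43 ✓
12 14 20 15 → sum 61  > 43 ✓
14 20 15 20 → sum 69  > 43 ✓
20 15 20 3 → sum 58  > 43 ✓
15 20 3 4 → sum 42
20 3 4 20 → sum 47  > 43 ✓
3 4 20 16 → sum 43
4 20 16 8 → sum 48  > 43 ✓
20 16 8 13 → sum 57  > 43 ✓
10 windows satisfy the condition.

10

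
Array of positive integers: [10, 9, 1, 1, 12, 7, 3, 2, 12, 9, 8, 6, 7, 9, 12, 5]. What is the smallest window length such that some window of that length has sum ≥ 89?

add 10: running sum 10 < 89
add 9: running sum 19 < 89
add 1: running sum 20 < 89
add 1: running sum 21 < 89
add 12: running sum 33 < 89
add 7: running sum 40 < 89
add 3: running sum 43 < 89
add 2: running sum 45 < 89
add 12: running sum 57 < 89
add 9: running sum 66 < 89
add 8: running sum 74 < 89
add 6: running sum 80 < 89
add 7: running sum 87 < 89
end 13: [10, 9, 1, 1, 12, 7, 3, 2, 12, 9, 8, 6, 7, 9] sum 96, len 14
end 14: [1, 1, 12, 7, 3, 2, 12, 9, 8, 6, 7, 9, 12] sum 89, len 13
end 15: [12, 7, 3, 2, 12, 9, 8, 6, 7, 9, 12, 5] sum 92, len 12
Shortest qualifying length: 12.

12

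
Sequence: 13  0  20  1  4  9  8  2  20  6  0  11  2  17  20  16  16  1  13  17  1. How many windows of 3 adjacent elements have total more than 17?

(13, 0, 20) → sum 33  > 17 ✓
(0, 20, 1) → sum 21  > 17 ✓
(20, 1, 4) → sum 25  > 17 ✓
(1, 4, 9) → sum 14
(4, 9, 8) → sum 21  > 17 ✓
(9, 8, 2) → sum 19  > 17 ✓
(8, 2, 20) → sum 30  > 17 ✓
(2, 20, 6) → sum 28  > 17 ✓
(20, 6, 0) → sum 26  > 17 ✓
(6, 0, 11) → sum 17
(0, 11, 2) → sum 13
(11, 2, 17) → sum 30  > 17 ✓
(2, 17, 20) → sum 39  > 17 ✓
(17, 20, 16) → sum 53  > 17 ✓
(20, 16, 16) → sum 52  > 17 ✓
(16, 16, 1) → sum 33  > 17 ✓
(16, 1, 13) → sum 30  > 17 ✓
(1, 13, 17) → sum 31  > 17 ✓
(13, 17, 1) → sum 31  > 17 ✓
16 windows satisfy the condition.

16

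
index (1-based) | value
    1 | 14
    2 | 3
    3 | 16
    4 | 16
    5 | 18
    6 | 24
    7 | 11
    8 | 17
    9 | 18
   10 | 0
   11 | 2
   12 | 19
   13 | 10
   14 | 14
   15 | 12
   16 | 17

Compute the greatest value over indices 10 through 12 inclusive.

Elements at indices 10..12: 0, 2, 19
max(0, 2, 19) = 19

19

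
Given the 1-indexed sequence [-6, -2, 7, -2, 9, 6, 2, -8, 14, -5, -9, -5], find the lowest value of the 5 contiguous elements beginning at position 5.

-8

Elements at indices 5..9: 9, 6, 2, -8, 14
min(9, 6, 2, -8, 14) = -8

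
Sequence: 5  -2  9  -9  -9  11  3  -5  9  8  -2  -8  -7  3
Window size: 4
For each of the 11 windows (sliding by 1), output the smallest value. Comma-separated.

-9, -9, -9, -9, -9, -5, -5, -5, -8, -8, -8

Sliding a size-4 window across the 14 values:
(5, -2, 9, -9) → min -9
(-2, 9, -9, -9) → min -9
(9, -9, -9, 11) → min -9
(-9, -9, 11, 3) → min -9
(-9, 11, 3, -5) → min -9
(11, 3, -5, 9) → min -5
(3, -5, 9, 8) → min -5
(-5, 9, 8, -2) → min -5
(9, 8, -2, -8) → min -8
(8, -2, -8, -7) → min -8
(-2, -8, -7, 3) → min -8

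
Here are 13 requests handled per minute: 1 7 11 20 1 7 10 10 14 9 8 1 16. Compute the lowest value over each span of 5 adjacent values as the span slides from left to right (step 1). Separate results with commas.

(1, 7, 11, 20, 1) → min 1
(7, 11, 20, 1, 7) → min 1
(11, 20, 1, 7, 10) → min 1
(20, 1, 7, 10, 10) → min 1
(1, 7, 10, 10, 14) → min 1
(7, 10, 10, 14, 9) → min 7
(10, 10, 14, 9, 8) → min 8
(10, 14, 9, 8, 1) → min 1
(14, 9, 8, 1, 16) → min 1

1, 1, 1, 1, 1, 7, 8, 1, 1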